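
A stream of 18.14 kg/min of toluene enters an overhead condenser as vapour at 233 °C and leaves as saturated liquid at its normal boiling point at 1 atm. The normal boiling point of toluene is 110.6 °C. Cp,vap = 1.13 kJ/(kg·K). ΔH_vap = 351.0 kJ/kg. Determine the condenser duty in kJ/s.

vapour 233→110.6 °C: -138.31 kJ/kg
condensation at 110.6 °C: -351 kJ/kg
Δh = -138.31 + -351 = -489.31 kJ/kg
Q = ṁ·Δh = 18.14 kg/min × -489.31 kJ/kg = -8876.1 kJ/min
|Q| = 147.94 kW

Q_c = 148 kJ/s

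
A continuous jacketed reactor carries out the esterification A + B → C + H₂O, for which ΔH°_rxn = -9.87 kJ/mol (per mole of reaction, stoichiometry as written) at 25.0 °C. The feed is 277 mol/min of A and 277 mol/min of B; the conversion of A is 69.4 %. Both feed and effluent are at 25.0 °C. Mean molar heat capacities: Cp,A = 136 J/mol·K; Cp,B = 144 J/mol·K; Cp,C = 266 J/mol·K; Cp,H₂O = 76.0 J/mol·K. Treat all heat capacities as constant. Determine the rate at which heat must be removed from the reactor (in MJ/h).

Q_out = 114 MJ/h

Extent of reaction ξ = 0.694 × 277 = 192.24 mol/min
Reaction term: ξ·ΔH°_rxn = 192.24 × -9.87 = -1897.4 kJ/min
Q = ΔH = -1897.4 kJ/min = -31.623 kW
Heat removed = 113.84 MJ/h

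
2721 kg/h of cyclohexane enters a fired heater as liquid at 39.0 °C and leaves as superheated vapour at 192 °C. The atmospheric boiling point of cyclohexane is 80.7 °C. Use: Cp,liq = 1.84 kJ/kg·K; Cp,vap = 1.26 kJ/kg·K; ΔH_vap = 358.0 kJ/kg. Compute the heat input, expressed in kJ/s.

liquid 39.0→80.7 °C: 76.728 kJ/kg
vaporisation at 80.7 °C: 358 kJ/kg
vapour 80.7→192 °C: 140.24 kJ/kg
Δh = 76.728 + 358 + 140.24 = 574.97 kJ/kg
Q = ṁ·Δh = 2721 kg/h × 574.97 kJ/kg = 1.5645e+06 kJ/h
|Q| = 434.58 kW

Q = 435 kJ/s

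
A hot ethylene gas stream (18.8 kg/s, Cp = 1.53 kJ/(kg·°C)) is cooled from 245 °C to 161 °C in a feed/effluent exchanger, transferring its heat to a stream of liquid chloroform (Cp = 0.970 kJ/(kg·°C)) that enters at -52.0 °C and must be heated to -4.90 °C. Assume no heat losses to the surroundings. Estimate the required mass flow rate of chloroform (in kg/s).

Heat released by hot stream: Q = 18.8 × 1.53 × (245 − 161) = 2416.2 kJ/s
Energy balance on cold side (adiabatic exchanger): Q = ṁ_c·Cp_c·(T_c,out − T_c,in)
ṁ_c = 2416.2 / [0.970 × (-4.90 − -52.0)] = 52.885 kg/s

ṁ_c = 52.9 kg/s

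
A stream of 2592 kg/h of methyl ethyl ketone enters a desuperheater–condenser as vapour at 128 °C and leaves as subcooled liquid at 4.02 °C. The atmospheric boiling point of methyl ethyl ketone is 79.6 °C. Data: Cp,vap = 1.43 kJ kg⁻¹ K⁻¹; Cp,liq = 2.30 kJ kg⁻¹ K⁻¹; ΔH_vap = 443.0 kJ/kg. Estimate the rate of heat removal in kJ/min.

Q_c = 29600 kJ/min

vapour 128→79.6 °C: -69.212 kJ/kg
condensation at 79.6 °C: -443 kJ/kg
liquid 79.6→4.02 °C: -173.83 kJ/kg
Δh = -69.212 + -443 + -173.83 = -686.05 kJ/kg
Q = ṁ·Δh = 2592 kg/h × -686.05 kJ/kg = -1.7782e+06 kJ/h
|Q| = 493.95 kW = 29637 kJ/min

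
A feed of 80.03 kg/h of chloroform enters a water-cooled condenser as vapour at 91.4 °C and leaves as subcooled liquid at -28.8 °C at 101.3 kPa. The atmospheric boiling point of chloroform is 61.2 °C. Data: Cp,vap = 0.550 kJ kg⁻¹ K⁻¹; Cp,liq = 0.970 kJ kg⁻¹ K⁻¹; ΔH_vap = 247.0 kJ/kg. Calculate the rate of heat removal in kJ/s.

vapour 91.4→61.2 °C: -16.61 kJ/kg
condensation at 61.2 °C: -247 kJ/kg
liquid 61.2→-28.8 °C: -87.3 kJ/kg
Δh = -16.61 + -247 + -87.3 = -350.91 kJ/kg
Q = ṁ·Δh = 80.03 kg/h × -350.91 kJ/kg = -28083 kJ/h
|Q| = 7.8009 kW

Q_c = 7.80 kJ/s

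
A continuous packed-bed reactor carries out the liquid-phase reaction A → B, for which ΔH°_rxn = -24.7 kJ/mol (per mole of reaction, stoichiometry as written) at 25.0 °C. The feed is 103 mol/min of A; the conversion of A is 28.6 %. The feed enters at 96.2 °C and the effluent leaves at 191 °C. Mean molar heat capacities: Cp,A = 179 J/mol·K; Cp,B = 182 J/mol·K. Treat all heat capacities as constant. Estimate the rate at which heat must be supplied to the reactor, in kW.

Extent of reaction ξ = 0.286 × 103 = 29.458 mol/min
Reaction term: ξ·ΔH°_rxn = 29.458 × -24.7 = -727.61 kJ/min
Sensible, feed 96.2→25 °C: -1312.7 kJ/min
Outlet flows (mol/min): A 73.542, B 29.458
Sensible, products 25→191 °C: 3075.2 kJ/min
Q = ΔH = 1034.9 kJ/min = 17.248 kW
Heat supplied = 17.248 kW

Q_in = 17.2 kW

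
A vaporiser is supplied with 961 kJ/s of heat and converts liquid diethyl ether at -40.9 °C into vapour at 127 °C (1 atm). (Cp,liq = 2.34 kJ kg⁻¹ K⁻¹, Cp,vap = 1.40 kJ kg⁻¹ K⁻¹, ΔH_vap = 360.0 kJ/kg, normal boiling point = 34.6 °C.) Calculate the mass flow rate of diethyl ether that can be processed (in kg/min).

ṁ = 86.6 kg/min

Δh = 2.34×(34.6−-40.9) + 360.0 + 1.40×(127−34.6) = 666.03 kJ/kg
Q = 961 kJ/s = 961 kJ/s = 57660 kJ/min
ṁ = Q/Δh = 57660 / 666.03 = 86.573 kg/min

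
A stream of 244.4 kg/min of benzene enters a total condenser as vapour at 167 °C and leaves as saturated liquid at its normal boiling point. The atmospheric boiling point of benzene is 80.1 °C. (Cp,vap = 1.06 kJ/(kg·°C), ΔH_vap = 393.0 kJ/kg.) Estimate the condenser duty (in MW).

Q_c = 1.98 MW

vapour 167→80.1 °C: -92.114 kJ/kg
condensation at 80.1 °C: -393 kJ/kg
Δh = -92.114 + -393 = -485.11 kJ/kg
Q = ṁ·Δh = 244.4 kg/min × -485.11 kJ/kg = -118560 kJ/min
|Q| = 1976 kW = 1.976 MW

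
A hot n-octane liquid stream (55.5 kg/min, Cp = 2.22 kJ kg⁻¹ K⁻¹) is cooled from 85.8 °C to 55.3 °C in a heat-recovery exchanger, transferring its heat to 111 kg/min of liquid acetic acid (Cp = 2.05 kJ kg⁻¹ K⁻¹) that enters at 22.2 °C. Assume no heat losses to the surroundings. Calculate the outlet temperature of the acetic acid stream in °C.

T_c,out = 38.7 °C

Heat released by hot stream: Q = 55.5 × 2.22 × (85.8 − 55.3) = 3757.9 kJ/min
Energy balance on cold side (adiabatic exchanger): Q = ṁ_c·Cp_c·(T_c,out − T_c,in)
T_c,out = 22.2 + 3757.9/(111 × 2.05) = 38.715 °C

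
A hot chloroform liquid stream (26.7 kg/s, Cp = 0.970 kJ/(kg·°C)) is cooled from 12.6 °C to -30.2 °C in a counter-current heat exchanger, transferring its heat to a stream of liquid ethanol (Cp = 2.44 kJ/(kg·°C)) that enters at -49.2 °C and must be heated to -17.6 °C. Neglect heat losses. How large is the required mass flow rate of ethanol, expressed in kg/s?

Heat released by hot stream: Q = 26.7 × 0.970 × (12.6 − -30.2) = 1108.5 kJ/s
Energy balance on cold side (adiabatic exchanger): Q = ṁ_c·Cp_c·(T_c,out − T_c,in)
ṁ_c = 1108.5 / [2.44 × (-17.6 − -49.2)] = 14.376 kg/s

ṁ_c = 14.4 kg/s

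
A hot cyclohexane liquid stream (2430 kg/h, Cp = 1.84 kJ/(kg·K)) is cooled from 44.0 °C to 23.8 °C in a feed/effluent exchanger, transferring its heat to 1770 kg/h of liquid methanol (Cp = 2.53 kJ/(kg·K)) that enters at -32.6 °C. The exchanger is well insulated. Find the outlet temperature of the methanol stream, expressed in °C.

Heat released by hot stream: Q = 2430 × 1.84 × (44.0 − 23.8) = 90318 kJ/h
Energy balance on cold side (adiabatic exchanger): Q = ṁ_c·Cp_c·(T_c,out − T_c,in)
T_c,out = -32.6 + 90318/(1770 × 2.53) = -12.431 °C

T_c,out = -12.4 °C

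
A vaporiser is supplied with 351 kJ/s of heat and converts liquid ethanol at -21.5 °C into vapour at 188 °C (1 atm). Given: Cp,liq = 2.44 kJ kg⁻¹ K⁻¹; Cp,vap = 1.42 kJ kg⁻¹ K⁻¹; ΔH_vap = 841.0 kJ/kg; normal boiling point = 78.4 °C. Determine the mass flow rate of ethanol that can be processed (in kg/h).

ṁ = 1020 kg/h

Δh = 2.44×(78.4−-21.5) + 841.0 + 1.42×(188−78.4) = 1240.4 kJ/kg
Q = 351 kJ/s = 351 kJ/s = 1.2636e+06 kJ/h
ṁ = Q/Δh = 1.2636e+06 / 1240.4 = 1018.7 kg/h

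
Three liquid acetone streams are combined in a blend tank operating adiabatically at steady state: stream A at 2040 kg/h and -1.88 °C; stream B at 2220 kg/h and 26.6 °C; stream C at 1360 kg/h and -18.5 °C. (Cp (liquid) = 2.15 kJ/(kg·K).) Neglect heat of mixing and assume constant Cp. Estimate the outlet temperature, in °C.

Energy balance with Q = 0: Σ ṁᵢCp,ᵢ(T_out − Tᵢ) = 0
Σ ṁᵢCp,ᵢTᵢ = 2040×2.15×-1.88 + 2220×2.15×26.6 + 1360×2.15×-18.5 = 64622
Σ ṁᵢCp,ᵢ = 2040×2.15 + 2220×2.15 + 1360×2.15 = 12083
T_out = 64622 / 12083 = 5.3482 °C

T_out = 5.35 °C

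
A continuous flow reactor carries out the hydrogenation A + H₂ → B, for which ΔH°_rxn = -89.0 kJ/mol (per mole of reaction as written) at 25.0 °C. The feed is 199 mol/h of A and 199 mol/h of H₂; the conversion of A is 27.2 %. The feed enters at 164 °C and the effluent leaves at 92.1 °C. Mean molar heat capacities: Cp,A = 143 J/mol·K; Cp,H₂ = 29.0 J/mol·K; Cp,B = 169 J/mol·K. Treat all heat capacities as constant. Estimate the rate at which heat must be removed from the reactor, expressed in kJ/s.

Q_out = 2.02 kJ/s

Extent of reaction ξ = 0.272 × 199 = 54.128 mol/h
Reaction term: ξ·ΔH°_rxn = 54.128 × -89.0 = -4817.4 kJ/h
Sensible, feed 164→25 °C: -4757.7 kJ/h
Outlet flows (mol/h): A 144.87, H₂ 144.87, B 54.128
Sensible, products 25→92.1 °C: 2285.8 kJ/h
Q = ΔH = -7289.3 kJ/h = -2.0248 kW
Heat removed = 2.0248 kJ/s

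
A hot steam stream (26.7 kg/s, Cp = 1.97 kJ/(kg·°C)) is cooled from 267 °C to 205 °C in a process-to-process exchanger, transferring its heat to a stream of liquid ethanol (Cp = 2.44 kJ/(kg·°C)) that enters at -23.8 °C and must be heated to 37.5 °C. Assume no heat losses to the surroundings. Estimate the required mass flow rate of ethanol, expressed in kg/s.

Heat released by hot stream: Q = 26.7 × 1.97 × (267 − 205) = 3261.1 kJ/s
Energy balance on cold side (adiabatic exchanger): Q = ṁ_c·Cp_c·(T_c,out − T_c,in)
ṁ_c = 3261.1 / [2.44 × (37.5 − -23.8)] = 21.803 kg/s

ṁ_c = 21.8 kg/s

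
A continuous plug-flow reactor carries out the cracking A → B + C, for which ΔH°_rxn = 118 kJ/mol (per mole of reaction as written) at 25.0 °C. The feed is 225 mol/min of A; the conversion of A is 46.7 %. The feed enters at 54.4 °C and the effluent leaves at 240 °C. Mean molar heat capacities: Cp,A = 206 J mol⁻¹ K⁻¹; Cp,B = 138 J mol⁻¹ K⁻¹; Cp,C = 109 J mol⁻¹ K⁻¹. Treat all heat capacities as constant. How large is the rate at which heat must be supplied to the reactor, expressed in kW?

Extent of reaction ξ = 0.467 × 225 = 105.08 mol/min
Reaction term: ξ·ΔH°_rxn = 105.08 × 118 = 12399 kJ/min
Sensible, feed 54.4→25 °C: -1362.7 kJ/min
Outlet flows (mol/min): A 119.92, B 105.08, C 105.08
Sensible, products 25→240 °C: 10891 kJ/min
Q = ΔH = 21928 kJ/min = 365.46 kW
Heat supplied = 365.46 kW

Q_in = 365 kW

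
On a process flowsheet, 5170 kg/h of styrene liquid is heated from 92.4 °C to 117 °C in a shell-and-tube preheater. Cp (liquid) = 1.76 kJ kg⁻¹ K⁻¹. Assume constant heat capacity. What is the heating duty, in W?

Q = 62200 W

Q = ṁ·Cp·ΔT = 5170 × 1.76 × (117 − 92.4) = 223840 kJ/h
Converting: 223840 / 3600 s = 62.178 kW
Heating duty = 62178 W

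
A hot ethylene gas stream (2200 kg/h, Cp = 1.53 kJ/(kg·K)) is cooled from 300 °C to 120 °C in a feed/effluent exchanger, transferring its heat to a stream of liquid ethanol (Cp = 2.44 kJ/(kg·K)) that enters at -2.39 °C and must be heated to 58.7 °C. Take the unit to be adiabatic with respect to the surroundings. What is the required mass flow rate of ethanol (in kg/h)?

Heat released by hot stream: Q = 2200 × 1.53 × (300 − 120) = 605880 kJ/h
Energy balance on cold side (adiabatic exchanger): Q = ṁ_c·Cp_c·(T_c,out − T_c,in)
ṁ_c = 605880 / [2.44 × (58.7 − -2.39)] = 4064.7 kg/h

ṁ_c = 4060 kg/h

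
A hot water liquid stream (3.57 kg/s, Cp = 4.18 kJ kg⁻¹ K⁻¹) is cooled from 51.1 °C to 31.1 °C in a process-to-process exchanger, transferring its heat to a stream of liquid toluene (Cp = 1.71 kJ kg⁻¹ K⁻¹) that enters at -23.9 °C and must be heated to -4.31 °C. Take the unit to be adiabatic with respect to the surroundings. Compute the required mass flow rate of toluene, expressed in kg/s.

Heat released by hot stream: Q = 3.57 × 4.18 × (51.1 − 31.1) = 298.45 kJ/s
Energy balance on cold side (adiabatic exchanger): Q = ṁ_c·Cp_c·(T_c,out − T_c,in)
ṁ_c = 298.45 / [1.71 × (-4.31 − -23.9)] = 8.9093 kg/s

ṁ_c = 8.91 kg/s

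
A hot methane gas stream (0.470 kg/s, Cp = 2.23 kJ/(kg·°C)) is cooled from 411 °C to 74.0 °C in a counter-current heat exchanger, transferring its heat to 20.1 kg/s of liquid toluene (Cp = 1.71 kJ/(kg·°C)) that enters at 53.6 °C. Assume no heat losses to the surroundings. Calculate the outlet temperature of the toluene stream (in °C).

T_c,out = 63.9 °C

Heat released by hot stream: Q = 0.470 × 2.23 × (411 − 74.0) = 353.21 kJ/s
Energy balance on cold side (adiabatic exchanger): Q = ṁ_c·Cp_c·(T_c,out − T_c,in)
T_c,out = 53.6 + 353.21/(20.1 × 1.71) = 63.876 °C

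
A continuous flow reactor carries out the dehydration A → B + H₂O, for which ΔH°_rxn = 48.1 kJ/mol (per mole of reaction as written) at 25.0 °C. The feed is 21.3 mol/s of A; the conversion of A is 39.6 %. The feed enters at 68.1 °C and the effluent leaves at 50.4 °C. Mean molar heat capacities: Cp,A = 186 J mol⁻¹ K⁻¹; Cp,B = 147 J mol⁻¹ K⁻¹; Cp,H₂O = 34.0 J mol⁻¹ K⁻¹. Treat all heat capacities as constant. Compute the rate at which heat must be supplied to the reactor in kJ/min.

Q_in = 20100 kJ/min

Extent of reaction ξ = 0.396 × 21.3 = 8.4348 mol/s
Reaction term: ξ·ΔH°_rxn = 8.4348 × 48.1 = 405.71 kJ/s
Sensible, feed 68.1→25 °C: -170.75 kJ/s
Outlet flows (mol/s): A 12.865, B 8.4348, H₂O 8.4348
Sensible, products 25→50.4 °C: 99.559 kJ/s
Q = ΔH = 334.52 kJ/s = 334.52 kW
Heat supplied = 20071 kJ/min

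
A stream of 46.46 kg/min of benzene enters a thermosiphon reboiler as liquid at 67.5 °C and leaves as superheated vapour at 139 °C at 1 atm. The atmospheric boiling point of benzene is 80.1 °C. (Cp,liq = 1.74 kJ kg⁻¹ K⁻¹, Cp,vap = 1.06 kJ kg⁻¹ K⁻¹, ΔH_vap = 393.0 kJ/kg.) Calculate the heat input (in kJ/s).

liquid 67.5→80.1 °C: 21.924 kJ/kg
vaporisation at 80.1 °C: 393 kJ/kg
vapour 80.1→139 °C: 62.434 kJ/kg
Δh = 21.924 + 393 + 62.434 = 477.36 kJ/kg
Q = ṁ·Δh = 46.46 kg/min × 477.36 kJ/kg = 22178 kJ/min
|Q| = 369.63 kW

Q = 370 kJ/s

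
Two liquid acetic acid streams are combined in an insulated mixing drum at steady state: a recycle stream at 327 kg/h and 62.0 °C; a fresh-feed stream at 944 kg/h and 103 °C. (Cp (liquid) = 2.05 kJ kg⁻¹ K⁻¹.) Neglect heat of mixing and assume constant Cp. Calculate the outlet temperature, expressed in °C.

Energy balance with Q = 0: Σ ṁᵢCp,ᵢ(T_out − Tᵢ) = 0
Σ ṁᵢCp,ᵢTᵢ = 327×2.05×62.0 + 944×2.05×103 = 240890
Σ ṁᵢCp,ᵢ = 327×2.05 + 944×2.05 = 2605.5
T_out = 240890 / 2605.5 = 92.452 °C

T_out = 92.5 °C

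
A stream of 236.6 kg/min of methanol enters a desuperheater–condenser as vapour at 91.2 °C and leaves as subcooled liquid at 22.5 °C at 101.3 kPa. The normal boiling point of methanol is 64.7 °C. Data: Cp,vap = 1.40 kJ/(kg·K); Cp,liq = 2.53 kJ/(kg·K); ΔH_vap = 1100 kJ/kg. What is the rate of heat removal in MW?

Q_c = 4.90 MW

vapour 91.2→64.7 °C: -37.1 kJ/kg
condensation at 64.7 °C: -1100 kJ/kg
liquid 64.7→22.5 °C: -106.77 kJ/kg
Δh = -37.1 + -1100 + -106.77 = -1243.9 kJ/kg
Q = ṁ·Δh = 236.6 kg/min × -1243.9 kJ/kg = -294300 kJ/min
|Q| = 4905 kW = 4.905 MW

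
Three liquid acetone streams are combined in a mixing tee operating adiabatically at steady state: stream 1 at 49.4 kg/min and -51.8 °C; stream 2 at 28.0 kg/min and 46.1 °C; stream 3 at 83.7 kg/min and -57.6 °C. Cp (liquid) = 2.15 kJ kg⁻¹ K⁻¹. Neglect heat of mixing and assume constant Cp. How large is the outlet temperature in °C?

Adiabatic, steady state ⇒ Σ ṁᵢCp,ᵢ(T_out − Tᵢ) = 0
T_out = Σ ṁᵢCp,ᵢTᵢ / Σ ṁᵢCp,ᵢ
      = -13092 / 346.37 = -37.798 °C

T_out = -37.8 °C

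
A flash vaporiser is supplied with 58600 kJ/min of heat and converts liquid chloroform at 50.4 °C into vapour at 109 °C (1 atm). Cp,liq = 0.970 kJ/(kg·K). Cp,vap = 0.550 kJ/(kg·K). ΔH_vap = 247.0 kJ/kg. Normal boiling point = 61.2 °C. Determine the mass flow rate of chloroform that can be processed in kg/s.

ṁ = 3.44 kg/s

Δh = 0.970×(61.2−50.4) + 247.0 + 0.550×(109−61.2) = 283.77 kJ/kg
Q = 58600 kJ/min = 976.67 kJ/s = 976.67 kJ/s
ṁ = Q/Δh = 976.67 / 283.77 = 3.4418 kg/s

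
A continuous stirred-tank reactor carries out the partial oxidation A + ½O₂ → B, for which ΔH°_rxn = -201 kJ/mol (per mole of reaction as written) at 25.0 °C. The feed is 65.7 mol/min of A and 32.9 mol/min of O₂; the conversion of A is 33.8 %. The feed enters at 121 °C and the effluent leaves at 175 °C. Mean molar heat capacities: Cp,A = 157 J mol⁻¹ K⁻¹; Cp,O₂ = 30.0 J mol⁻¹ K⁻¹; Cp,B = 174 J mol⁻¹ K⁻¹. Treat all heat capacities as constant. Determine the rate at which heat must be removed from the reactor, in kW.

Extent of reaction ξ = 0.338 × 65.7 = 22.207 mol/min
Reaction term: ξ·ΔH°_rxn = 22.207 × -201 = -4463.5 kJ/min
Sensible, feed 121→25 °C: -1085 kJ/min
Outlet flows (mol/min): A 43.493, O₂ 21.797, B 22.207
Sensible, products 25→175 °C: 1701.9 kJ/min
Q = ΔH = -3846.6 kJ/min = -64.109 kW
Heat removed = 64.109 kW

Q_out = 64.1 kW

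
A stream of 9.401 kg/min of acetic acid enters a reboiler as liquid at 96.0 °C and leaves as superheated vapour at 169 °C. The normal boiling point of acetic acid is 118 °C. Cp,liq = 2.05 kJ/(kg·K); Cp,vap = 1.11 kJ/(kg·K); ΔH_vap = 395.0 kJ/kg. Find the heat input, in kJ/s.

liquid 96.0→118 °C: 45.1 kJ/kg
vaporisation at 118 °C: 395 kJ/kg
vapour 118→169 °C: 56.61 kJ/kg
Δh = 45.1 + 395 + 56.61 = 496.71 kJ/kg
Q = ṁ·Δh = 9.401 kg/min × 496.71 kJ/kg = 4669.6 kJ/min
|Q| = 77.826 kW

Q = 77.8 kJ/s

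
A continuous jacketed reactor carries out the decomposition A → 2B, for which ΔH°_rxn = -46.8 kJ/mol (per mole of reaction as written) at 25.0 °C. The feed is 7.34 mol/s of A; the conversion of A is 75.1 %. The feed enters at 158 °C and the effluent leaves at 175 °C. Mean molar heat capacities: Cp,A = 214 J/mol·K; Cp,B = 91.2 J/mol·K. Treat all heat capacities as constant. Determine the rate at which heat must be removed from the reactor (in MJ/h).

Q_out = 927 MJ/h

Extent of reaction ξ = 0.751 × 7.34 = 5.5123 mol/s
Reaction term: ξ·ΔH°_rxn = 5.5123 × -46.8 = -257.98 kJ/s
Sensible, feed 158→25 °C: -208.91 kJ/s
Outlet flows (mol/s): A 1.8277, B 11.025
Sensible, products 25→175 °C: 209.49 kJ/s
Q = ΔH = -257.4 kJ/s = -257.4 kW
Heat removed = 926.65 MJ/h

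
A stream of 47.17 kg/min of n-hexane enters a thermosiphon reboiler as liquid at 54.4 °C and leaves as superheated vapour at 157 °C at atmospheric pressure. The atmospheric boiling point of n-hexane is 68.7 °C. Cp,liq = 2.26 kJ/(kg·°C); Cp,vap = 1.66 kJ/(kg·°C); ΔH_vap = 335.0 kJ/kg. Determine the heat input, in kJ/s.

Q = 404 kJ/s

liquid 54.4→68.7 °C: 32.318 kJ/kg
vaporisation at 68.7 °C: 335 kJ/kg
vapour 68.7→157 °C: 146.58 kJ/kg
Δh = 32.318 + 335 + 146.58 = 513.9 kJ/kg
Q = ṁ·Δh = 47.17 kg/min × 513.9 kJ/kg = 24240 kJ/min
|Q| = 404.01 kW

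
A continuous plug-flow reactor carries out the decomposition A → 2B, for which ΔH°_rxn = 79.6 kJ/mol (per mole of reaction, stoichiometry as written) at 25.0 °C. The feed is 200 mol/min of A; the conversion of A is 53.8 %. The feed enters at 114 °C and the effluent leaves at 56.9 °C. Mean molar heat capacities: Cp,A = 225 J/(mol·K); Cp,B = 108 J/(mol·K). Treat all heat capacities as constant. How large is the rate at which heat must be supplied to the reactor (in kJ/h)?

Extent of reaction ξ = 0.538 × 200 = 107.6 mol/min
Reaction term: ξ·ΔH°_rxn = 107.6 × 79.6 = 8565 kJ/min
Sensible, feed 114→25 °C: -4005 kJ/min
Outlet flows (mol/min): A 92.4, B 215.2
Sensible, products 25→56.9 °C: 1404.6 kJ/min
Q = ΔH = 5964.6 kJ/min = 99.409 kW
Heat supplied = 357870 kJ/h

Q_in = 358000 kJ/h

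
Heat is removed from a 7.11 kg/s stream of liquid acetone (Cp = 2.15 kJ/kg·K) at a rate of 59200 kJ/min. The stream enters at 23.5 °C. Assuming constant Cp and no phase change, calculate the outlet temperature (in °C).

T_out = -41.0 °C

Q = 59200 kJ/min = 986.67 kJ/s
ΔT = Q/(ṁ·Cp) = 986.67/(7.11×2.15) = 64.545 K
T_out = 23.5 − 64.545 = -41.045 °C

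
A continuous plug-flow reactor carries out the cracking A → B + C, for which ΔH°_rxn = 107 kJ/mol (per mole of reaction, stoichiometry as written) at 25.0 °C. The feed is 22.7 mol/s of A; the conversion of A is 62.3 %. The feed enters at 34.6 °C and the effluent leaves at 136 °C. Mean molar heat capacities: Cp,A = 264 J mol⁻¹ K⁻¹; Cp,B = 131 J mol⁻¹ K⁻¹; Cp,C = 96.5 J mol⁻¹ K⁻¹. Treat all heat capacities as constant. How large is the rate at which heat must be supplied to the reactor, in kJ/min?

Extent of reaction ξ = 0.623 × 22.7 = 14.142 mol/s
Reaction term: ξ·ΔH°_rxn = 14.142 × 107 = 1513.2 kJ/s
Sensible, feed 34.6→25 °C: -57.531 kJ/s
Outlet flows (mol/s): A 8.5579, B 14.142, C 14.142
Sensible, products 25→136 °C: 607.9 kJ/s
Q = ΔH = 2063.6 kJ/s = 2063.6 kW
Heat supplied = 123810 kJ/min

Q_in = 124000 kJ/min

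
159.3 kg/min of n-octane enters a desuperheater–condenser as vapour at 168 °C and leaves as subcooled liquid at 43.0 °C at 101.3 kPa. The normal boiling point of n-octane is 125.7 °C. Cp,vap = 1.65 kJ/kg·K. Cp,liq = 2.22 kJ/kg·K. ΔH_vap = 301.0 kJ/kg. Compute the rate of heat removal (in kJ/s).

Q_c = 1470 kJ/s

vapour 168→125.7 °C: -69.795 kJ/kg
condensation at 125.7 °C: -301 kJ/kg
liquid 125.7→43.0 °C: -183.59 kJ/kg
Δh = -69.795 + -301 + -183.59 = -554.39 kJ/kg
Q = ṁ·Δh = 159.3 kg/min × -554.39 kJ/kg = -88314 kJ/min
|Q| = 1471.9 kW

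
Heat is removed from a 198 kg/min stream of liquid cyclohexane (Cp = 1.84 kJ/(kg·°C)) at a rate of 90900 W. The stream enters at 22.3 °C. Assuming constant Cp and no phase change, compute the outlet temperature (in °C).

Q = 90900 W = 5454 kJ/min
ΔT = Q/(ṁ·Cp) = 5454/(198×1.84) = 14.97 K
T_out = 22.3 − 14.97 = 7.3296 °C

T_out = 7.33 °C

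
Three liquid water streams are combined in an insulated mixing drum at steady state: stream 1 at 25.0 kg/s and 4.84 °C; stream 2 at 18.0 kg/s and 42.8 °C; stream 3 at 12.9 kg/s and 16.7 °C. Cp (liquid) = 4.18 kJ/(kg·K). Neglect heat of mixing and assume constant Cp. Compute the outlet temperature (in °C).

T_out = 19.8 °C

No heat crosses the boundary, so H_out = H_in.
Σ ṁᵢCp,ᵢTᵢ = 25.0×4.18×4.84 + 18.0×4.18×42.8 + 12.9×4.18×16.7 = 4626.5
Σ ṁᵢCp,ᵢ = 25.0×4.18 + 18.0×4.18 + 12.9×4.18 = 233.66
T_out = 4626.5 / 233.66 = 19.8 °C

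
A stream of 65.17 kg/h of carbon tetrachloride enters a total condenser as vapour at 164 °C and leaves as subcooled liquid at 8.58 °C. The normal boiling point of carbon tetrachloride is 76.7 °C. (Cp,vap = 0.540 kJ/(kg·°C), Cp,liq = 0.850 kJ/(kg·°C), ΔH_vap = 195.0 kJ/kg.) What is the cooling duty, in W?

Q_c = 5430 W

vapour 164→76.7 °C: -47.142 kJ/kg
condensation at 76.7 °C: -195 kJ/kg
liquid 76.7→8.58 °C: -57.902 kJ/kg
Δh = -47.142 + -195 + -57.902 = -300.04 kJ/kg
Q = ṁ·Δh = 65.17 kg/h × -300.04 kJ/kg = -19554 kJ/h
|Q| = 5.4316 kW = 5431.6 W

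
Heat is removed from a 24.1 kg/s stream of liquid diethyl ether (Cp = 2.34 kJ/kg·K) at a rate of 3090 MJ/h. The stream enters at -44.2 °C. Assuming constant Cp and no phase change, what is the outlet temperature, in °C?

Q = 3090 MJ/h = 858.33 kJ/s
ΔT = Q/(ṁ·Cp) = 858.33/(24.1×2.34) = 15.22 K
T_out = -44.2 − 15.22 = -59.42 °C

T_out = -59.4 °C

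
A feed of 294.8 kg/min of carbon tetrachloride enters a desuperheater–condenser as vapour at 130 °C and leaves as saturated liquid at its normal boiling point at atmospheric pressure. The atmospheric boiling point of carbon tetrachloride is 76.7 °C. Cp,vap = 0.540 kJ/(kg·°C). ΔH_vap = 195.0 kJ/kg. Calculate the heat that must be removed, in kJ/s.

vapour 130→76.7 °C: -28.782 kJ/kg
condensation at 76.7 °C: -195 kJ/kg
Δh = -28.782 + -195 = -223.78 kJ/kg
Q = ṁ·Δh = 294.8 kg/min × -223.78 kJ/kg = -65971 kJ/min
|Q| = 1099.5 kW

Q_c = 1100 kJ/s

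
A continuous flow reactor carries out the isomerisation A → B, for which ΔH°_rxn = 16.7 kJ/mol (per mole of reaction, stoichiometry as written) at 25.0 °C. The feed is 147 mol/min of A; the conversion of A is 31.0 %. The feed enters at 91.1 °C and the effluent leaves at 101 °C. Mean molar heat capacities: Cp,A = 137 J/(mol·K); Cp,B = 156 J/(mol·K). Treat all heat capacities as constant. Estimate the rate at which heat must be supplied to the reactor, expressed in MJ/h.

Extent of reaction ξ = 0.310 × 147 = 45.57 mol/min
Reaction term: ξ·ΔH°_rxn = 45.57 × 16.7 = 761.02 kJ/min
Sensible, feed 91.1→25 °C: -1331.2 kJ/min
Outlet flows (mol/min): A 101.43, B 45.57
Sensible, products 25→101 °C: 1596.4 kJ/min
Q = ΔH = 1026.2 kJ/min = 17.103 kW
Heat supplied = 61.572 MJ/h

Q_in = 61.6 MJ/h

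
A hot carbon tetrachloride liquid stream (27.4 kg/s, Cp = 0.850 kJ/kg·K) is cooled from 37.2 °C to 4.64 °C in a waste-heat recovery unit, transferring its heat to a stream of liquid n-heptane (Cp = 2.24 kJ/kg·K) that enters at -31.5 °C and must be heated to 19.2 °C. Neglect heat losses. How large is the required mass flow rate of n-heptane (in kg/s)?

ṁ_c = 6.68 kg/s

Heat released by hot stream: Q = 27.4 × 0.850 × (37.2 − 4.64) = 758.32 kJ/s
Energy balance on cold side (adiabatic exchanger): Q = ṁ_c·Cp_c·(T_c,out − T_c,in)
ṁ_c = 758.32 / [2.24 × (19.2 − -31.5)] = 6.6773 kg/s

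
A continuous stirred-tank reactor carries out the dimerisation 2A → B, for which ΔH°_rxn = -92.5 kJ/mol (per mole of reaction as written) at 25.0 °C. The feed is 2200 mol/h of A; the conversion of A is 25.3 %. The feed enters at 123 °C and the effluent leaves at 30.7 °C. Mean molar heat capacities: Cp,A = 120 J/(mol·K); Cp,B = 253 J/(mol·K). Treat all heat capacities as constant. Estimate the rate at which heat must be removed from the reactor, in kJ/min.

Extent of reaction ξ = 0.253 × 2200 / 2 = 278.3 mol/h
Reaction term: ξ·ΔH°_rxn = 278.3 × -92.5 = -25743 kJ/h
Sensible, feed 123→25 °C: -25872 kJ/h
Outlet flows (mol/h): A 1643.4, B 278.3
Sensible, products 25→30.7 °C: 1525.4 kJ/h
Q = ΔH = -50089 kJ/h = -13.914 kW
Heat removed = 834.82 kJ/min

Q_out = 835 kJ/min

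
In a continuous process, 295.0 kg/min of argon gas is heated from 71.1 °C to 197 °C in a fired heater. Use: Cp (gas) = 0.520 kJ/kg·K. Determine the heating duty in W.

Q = ṁ·Cp·ΔT = 295.0 × 0.520 × (197 − 71.1) = 19313 kJ/min
Converting: 19313 / 60 s = 321.88 kW
Heating duty = 321880 W

Q = 322000 W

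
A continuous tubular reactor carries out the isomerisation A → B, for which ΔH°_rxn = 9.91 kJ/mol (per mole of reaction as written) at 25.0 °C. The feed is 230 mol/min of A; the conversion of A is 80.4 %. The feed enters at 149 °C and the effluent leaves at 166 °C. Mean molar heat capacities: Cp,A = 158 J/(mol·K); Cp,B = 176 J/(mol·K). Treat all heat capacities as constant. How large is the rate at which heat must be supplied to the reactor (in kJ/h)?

Q_in = 175000 kJ/h

Extent of reaction ξ = 0.804 × 230 = 184.92 mol/min
Reaction term: ξ·ΔH°_rxn = 184.92 × 9.91 = 1832.6 kJ/min
Sensible, feed 149→25 °C: -4506.2 kJ/min
Outlet flows (mol/min): A 45.08, B 184.92
Sensible, products 25→166 °C: 5593.3 kJ/min
Q = ΔH = 2919.7 kJ/min = 48.661 kW
Heat supplied = 175180 kJ/h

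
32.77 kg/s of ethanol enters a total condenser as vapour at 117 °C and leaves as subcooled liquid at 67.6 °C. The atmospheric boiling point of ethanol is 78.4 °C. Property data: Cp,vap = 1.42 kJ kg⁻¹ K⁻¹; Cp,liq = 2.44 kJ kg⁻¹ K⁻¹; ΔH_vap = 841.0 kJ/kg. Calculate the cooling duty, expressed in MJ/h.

Q_c = 109000 MJ/h

vapour 117→78.4 °C: -54.812 kJ/kg
condensation at 78.4 °C: -841 kJ/kg
liquid 78.4→67.6 °C: -26.352 kJ/kg
Δh = -54.812 + -841 + -26.352 = -922.16 kJ/kg
Q = ṁ·Δh = 32.77 kg/s × -922.16 kJ/kg = -30219 kJ/s
|Q| = 30219 kW = 108790 MJ/h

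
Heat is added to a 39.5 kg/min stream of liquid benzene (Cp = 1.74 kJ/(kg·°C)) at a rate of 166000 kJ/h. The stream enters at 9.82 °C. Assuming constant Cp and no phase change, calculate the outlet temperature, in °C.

Q = 166000 kJ/h = 2766.7 kJ/min
ΔT = Q/(ṁ·Cp) = 2766.7/(39.5×1.74) = 40.254 K
T_out = 9.82 + 40.254 = 50.074 °C

T_out = 50.1 °C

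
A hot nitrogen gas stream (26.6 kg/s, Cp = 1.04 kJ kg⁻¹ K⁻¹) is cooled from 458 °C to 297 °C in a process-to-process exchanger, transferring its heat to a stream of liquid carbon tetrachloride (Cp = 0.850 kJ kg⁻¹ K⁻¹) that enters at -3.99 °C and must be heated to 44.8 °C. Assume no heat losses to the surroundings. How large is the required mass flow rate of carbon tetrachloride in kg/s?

ṁ_c = 107 kg/s

Heat released by hot stream: Q = 26.6 × 1.04 × (458 − 297) = 4453.9 kJ/s
Energy balance on cold side (adiabatic exchanger): Q = ṁ_c·Cp_c·(T_c,out − T_c,in)
ṁ_c = 4453.9 / [0.850 × (44.8 − -3.99)] = 107.4 kg/s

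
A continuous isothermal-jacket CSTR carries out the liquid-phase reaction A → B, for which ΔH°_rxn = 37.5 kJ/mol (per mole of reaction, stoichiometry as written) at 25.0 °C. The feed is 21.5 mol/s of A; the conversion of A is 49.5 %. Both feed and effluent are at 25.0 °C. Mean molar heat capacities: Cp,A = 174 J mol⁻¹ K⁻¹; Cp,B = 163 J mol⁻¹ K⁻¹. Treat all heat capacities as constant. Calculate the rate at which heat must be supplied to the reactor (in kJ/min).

Extent of reaction ξ = 0.495 × 21.5 = 10.643 mol/s
Reaction term: ξ·ΔH°_rxn = 10.643 × 37.5 = 399.09 kJ/s
Q = ΔH = 399.09 kJ/s = 399.09 kW
Heat supplied = 23946 kJ/min

Q_in = 23900 kJ/min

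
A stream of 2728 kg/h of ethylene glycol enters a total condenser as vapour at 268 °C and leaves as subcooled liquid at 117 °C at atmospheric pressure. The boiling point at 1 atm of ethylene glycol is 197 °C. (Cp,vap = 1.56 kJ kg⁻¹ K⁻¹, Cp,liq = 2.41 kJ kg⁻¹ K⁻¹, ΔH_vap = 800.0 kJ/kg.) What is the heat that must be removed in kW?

vapour 268→197 °C: -110.76 kJ/kg
condensation at 197 °C: -800 kJ/kg
liquid 197→117 °C: -192.8 kJ/kg
Δh = -110.76 + -800 + -192.8 = -1103.6 kJ/kg
Q = ṁ·Δh = 2728 kg/h × -1103.6 kJ/kg = -3.0105e+06 kJ/h
|Q| = 836.25 kW

Q_c = 836 kW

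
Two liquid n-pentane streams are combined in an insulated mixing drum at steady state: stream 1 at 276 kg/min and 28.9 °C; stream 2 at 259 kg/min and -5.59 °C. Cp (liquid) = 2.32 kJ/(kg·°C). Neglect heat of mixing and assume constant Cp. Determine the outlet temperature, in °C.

No heat crosses the boundary, so H_out = H_in.
T_out = Σ ṁᵢCp,ᵢTᵢ / Σ ṁᵢCp,ᵢ
      = 15146 / 1241.2 = 12.203 °C

T_out = 12.2 °C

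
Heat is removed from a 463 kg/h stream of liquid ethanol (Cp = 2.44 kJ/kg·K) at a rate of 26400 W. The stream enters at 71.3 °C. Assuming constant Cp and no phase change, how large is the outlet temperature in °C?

T_out = -12.8 °C

Q = 26400 W = 95040 kJ/h
ΔT = Q/(ṁ·Cp) = 95040/(463×2.44) = 84.127 K
T_out = 71.3 − 84.127 = -12.827 °C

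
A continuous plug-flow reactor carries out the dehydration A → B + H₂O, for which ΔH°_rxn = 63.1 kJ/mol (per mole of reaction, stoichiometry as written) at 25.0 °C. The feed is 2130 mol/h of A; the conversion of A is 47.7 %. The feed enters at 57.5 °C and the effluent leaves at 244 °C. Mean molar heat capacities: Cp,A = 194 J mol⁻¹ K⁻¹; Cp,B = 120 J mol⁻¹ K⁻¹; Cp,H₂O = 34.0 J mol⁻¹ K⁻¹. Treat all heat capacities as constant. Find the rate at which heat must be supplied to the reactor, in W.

Extent of reaction ξ = 0.477 × 2130 = 1016 mol/h
Reaction term: ξ·ΔH°_rxn = 1016 × 63.1 = 64110 kJ/h
Sensible, feed 57.5→25 °C: -13430 kJ/h
Outlet flows (mol/h): A 1114, B 1016, H₂O 1016
Sensible, products 25→244 °C: 81595 kJ/h
Q = ΔH = 132280 kJ/h = 36.743 kW
Heat supplied = 36743 W

Q_in = 36700 W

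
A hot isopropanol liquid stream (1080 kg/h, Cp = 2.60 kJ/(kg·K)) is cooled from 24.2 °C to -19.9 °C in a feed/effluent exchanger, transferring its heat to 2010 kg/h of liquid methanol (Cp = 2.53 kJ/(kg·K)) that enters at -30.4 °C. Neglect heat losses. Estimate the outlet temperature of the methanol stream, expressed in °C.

T_c,out = -6.05 °C

Heat released by hot stream: Q = 1080 × 2.60 × (24.2 − -19.9) = 123830 kJ/h
Energy balance on cold side (adiabatic exchanger): Q = ṁ_c·Cp_c·(T_c,out − T_c,in)
T_c,out = -30.4 + 123830/(2010 × 2.53) = -6.0489 °C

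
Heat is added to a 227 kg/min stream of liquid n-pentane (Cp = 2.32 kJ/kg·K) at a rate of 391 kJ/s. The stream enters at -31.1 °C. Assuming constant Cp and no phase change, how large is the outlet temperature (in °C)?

Q = 391 kJ/s = 23460 kJ/min
ΔT = Q/(ṁ·Cp) = 23460/(227×2.32) = 44.547 K
T_out = -31.1 + 44.547 = 13.447 °C

T_out = 13.4 °C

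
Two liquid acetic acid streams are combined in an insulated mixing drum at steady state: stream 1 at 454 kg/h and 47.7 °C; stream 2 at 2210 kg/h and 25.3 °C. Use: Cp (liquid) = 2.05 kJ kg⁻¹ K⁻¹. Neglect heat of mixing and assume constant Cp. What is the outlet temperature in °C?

T_out = 29.1 °C

No heat crosses the boundary, so H_out = H_in.
T_out = Σ ṁᵢCp,ᵢTᵢ / Σ ṁᵢCp,ᵢ
      = 159020 / 5461.2 = 29.117 °C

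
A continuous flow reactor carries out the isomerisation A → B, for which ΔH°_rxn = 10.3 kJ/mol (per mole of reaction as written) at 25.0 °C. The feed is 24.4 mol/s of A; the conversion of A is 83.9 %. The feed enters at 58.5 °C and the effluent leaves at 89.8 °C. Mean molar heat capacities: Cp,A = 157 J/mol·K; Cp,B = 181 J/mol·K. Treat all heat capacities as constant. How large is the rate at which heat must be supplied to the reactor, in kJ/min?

Q_in = 21800 kJ/min

Extent of reaction ξ = 0.839 × 24.4 = 20.472 mol/s
Reaction term: ξ·ΔH°_rxn = 20.472 × 10.3 = 210.86 kJ/s
Sensible, feed 58.5→25 °C: -128.33 kJ/s
Outlet flows (mol/s): A 3.9284, B 20.472
Sensible, products 25→89.8 °C: 280.07 kJ/s
Q = ΔH = 362.6 kJ/s = 362.6 kW
Heat supplied = 21756 kJ/min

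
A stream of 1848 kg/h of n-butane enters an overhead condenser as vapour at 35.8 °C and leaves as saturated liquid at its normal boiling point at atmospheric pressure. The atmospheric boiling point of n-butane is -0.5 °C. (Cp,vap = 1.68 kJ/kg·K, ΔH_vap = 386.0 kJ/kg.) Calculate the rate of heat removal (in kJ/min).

Q_c = 13800 kJ/min

vapour 35.8→-0.5 °C: -60.984 kJ/kg
condensation at -0.5 °C: -386 kJ/kg
Δh = -60.984 + -386 = -446.98 kJ/kg
Q = ṁ·Δh = 1848 kg/h × -446.98 kJ/kg = -826030 kJ/h
|Q| = 229.45 kW = 13767 kJ/min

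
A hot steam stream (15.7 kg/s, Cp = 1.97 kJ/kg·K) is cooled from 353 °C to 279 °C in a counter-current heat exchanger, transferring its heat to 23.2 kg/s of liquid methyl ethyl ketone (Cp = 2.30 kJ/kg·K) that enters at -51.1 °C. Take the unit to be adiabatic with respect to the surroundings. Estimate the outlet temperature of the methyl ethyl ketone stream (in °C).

Heat released by hot stream: Q = 15.7 × 1.97 × (353 − 279) = 2288.7 kJ/s
Energy balance on cold side (adiabatic exchanger): Q = ṁ_c·Cp_c·(T_c,out − T_c,in)
T_c,out = -51.1 + 2288.7/(23.2 × 2.30) = -8.2075 °C

T_c,out = -8.21 °C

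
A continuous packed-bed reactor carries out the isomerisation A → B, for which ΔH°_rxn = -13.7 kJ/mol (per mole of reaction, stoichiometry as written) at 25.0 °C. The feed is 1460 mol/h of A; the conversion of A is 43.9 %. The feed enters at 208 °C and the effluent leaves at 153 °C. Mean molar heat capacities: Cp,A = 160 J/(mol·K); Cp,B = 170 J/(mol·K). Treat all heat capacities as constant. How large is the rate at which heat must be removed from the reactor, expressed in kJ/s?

Extent of reaction ξ = 0.439 × 1460 = 640.94 mol/h
Reaction term: ξ·ΔH°_rxn = 640.94 × -13.7 = -8780.9 kJ/h
Sensible, feed 208→25 °C: -42749 kJ/h
Outlet flows (mol/h): A 819.06, B 640.94
Sensible, products 25→153 °C: 30721 kJ/h
Q = ΔH = -20808 kJ/h = -5.7801 kW
Heat removed = 5.7801 kJ/s

Q_out = 5.78 kJ/s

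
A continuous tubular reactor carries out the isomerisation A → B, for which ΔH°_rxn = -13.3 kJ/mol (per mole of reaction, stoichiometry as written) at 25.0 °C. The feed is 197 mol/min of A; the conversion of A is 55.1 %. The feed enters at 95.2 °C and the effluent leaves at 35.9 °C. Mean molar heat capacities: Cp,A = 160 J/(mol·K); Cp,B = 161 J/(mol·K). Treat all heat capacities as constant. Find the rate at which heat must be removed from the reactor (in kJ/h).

Extent of reaction ξ = 0.551 × 197 = 108.55 mol/min
Reaction term: ξ·ΔH°_rxn = 108.55 × -13.3 = -1443.7 kJ/min
Sensible, feed 95.2→25 °C: -2212.7 kJ/min
Outlet flows (mol/min): A 88.453, B 108.55
Sensible, products 25→35.9 °C: 344.75 kJ/min
Q = ΔH = -3311.6 kJ/min = -55.194 kW
Heat removed = 198700 kJ/h

Q_out = 199000 kJ/h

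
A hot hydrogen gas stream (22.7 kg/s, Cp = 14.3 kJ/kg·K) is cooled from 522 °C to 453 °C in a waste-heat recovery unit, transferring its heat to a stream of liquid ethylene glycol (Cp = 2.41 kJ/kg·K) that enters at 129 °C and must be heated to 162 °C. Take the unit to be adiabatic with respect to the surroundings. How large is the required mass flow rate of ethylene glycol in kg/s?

ṁ_c = 282 kg/s

Heat released by hot stream: Q = 22.7 × 14.3 × (522 − 453) = 22398 kJ/s
Energy balance on cold side (adiabatic exchanger): Q = ṁ_c·Cp_c·(T_c,out − T_c,in)
ṁ_c = 22398 / [2.41 × (162 − 129)] = 281.63 kg/s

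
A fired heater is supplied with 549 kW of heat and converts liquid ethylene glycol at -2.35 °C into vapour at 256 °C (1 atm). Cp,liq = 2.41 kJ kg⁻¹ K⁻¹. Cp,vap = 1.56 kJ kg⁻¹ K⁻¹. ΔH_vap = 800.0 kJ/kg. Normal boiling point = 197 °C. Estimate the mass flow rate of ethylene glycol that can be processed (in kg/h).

Δh = 2.41×(197−-2.35) + 800.0 + 1.56×(256−197) = 1372.5 kJ/kg
Q = 549 kW = 549 kJ/s = 1.9764e+06 kJ/h
ṁ = Q/Δh = 1.9764e+06 / 1372.5 = 1440 kg/h

ṁ = 1440 kg/h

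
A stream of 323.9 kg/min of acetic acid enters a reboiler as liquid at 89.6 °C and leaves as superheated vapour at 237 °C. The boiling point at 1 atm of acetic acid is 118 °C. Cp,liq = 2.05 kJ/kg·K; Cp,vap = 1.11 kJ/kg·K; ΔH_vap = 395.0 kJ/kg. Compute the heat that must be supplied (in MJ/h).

liquid 89.6→118 °C: 58.22 kJ/kg
vaporisation at 118 °C: 395 kJ/kg
vapour 118→237 °C: 132.09 kJ/kg
Δh = 58.22 + 395 + 132.09 = 585.31 kJ/kg
Q = ṁ·Δh = 323.9 kg/min × 585.31 kJ/kg = 189580 kJ/min
|Q| = 3159.7 kW = 11375 MJ/h

Q = 11400 MJ/h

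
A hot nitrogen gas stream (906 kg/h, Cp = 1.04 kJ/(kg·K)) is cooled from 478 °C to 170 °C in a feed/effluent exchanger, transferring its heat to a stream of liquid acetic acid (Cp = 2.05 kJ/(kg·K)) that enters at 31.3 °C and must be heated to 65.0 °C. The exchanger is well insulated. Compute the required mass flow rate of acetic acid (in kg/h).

ṁ_c = 4200 kg/h

Heat released by hot stream: Q = 906 × 1.04 × (478 − 170) = 290210 kJ/h
Energy balance on cold side (adiabatic exchanger): Q = ṁ_c·Cp_c·(T_c,out − T_c,in)
ṁ_c = 290210 / [2.05 × (65.0 − 31.3)] = 4200.8 kg/h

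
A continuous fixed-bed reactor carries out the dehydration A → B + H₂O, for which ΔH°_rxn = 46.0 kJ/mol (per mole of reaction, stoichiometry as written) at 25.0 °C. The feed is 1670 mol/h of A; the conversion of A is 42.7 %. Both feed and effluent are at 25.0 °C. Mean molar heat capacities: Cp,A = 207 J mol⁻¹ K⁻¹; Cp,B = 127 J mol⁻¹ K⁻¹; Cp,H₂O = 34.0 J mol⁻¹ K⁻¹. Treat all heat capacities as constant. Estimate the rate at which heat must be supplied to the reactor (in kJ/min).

Extent of reaction ξ = 0.427 × 1670 = 713.09 mol/h
Reaction term: ξ·ΔH°_rxn = 713.09 × 46.0 = 32802 kJ/h
Q = ΔH = 32802 kJ/h = 9.1117 kW
Heat supplied = 546.7 kJ/min

Q_in = 547 kJ/min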